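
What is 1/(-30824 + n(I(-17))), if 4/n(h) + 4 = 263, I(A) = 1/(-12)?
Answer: -259/7983412 ≈ -3.2442e-5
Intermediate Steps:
I(A) = -1/12
n(h) = 4/259 (n(h) = 4/(-4 + 263) = 4/259)
1/(-30824 + n(I(-17))) = 1/(-30824 + 4/259) = 1/(-7983412/259) = -259/7983412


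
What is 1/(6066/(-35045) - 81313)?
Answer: -35045/2849620151 ≈ -1.2298e-5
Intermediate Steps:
1/(6066/(-35045) - 81313) = 1/(6066*(-1/35045) - 81313) = 1/(-6066/35045 - 81313) = 1/(-2849620151/35045) = -35045/2849620151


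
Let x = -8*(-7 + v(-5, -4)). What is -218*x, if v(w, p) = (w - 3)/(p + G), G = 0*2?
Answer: -8720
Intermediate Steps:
G = 0
v(w, p) = (-3 + w)/p (v(w, p) = (w - 3)/(p + 0) = (-3 + w)/p)
x = 40 (x = -8*(-7 + (-3 - 5)/(-4)) = -8*(-7 - ¼*(-8)) = -8*(-7 + 2) = -8*(-5) = 40)
-218*x = -218*40 = -8720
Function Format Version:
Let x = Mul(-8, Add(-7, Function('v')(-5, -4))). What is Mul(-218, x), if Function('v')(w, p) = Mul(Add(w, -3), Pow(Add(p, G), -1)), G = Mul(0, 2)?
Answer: -8720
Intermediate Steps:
G = 0
Function('v')(w, p) = Mul(Pow(p, -1), Add(-3, w)) (Function('v')(w, p) = Mul(Add(w, -3), Pow(Add(p, 0), -1)) = Mul(Add(-3, w), Pow(p, -1)) = Mul(Pow(p, -1), Add(-3, w)))
x = 40 (x = Mul(-8, Add(-7, Mul(Pow(-4, -1), Add(-3, -5)))) = Mul(-8, Add(-7, Mul(Rational(-1, 4), -8))) = Mul(-8, Add(-7, 2)) = Mul(-8, -5) = 40)
Mul(-218, x) = Mul(-218, 40) = -8720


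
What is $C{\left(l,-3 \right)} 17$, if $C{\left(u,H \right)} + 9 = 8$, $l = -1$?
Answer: $-17$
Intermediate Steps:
$C{\left(u,H \right)} = -1$ ($C{\left(u,H \right)} = -9 + 8 = -1$)
$C{\left(l,-3 \right)} 17 = \left(-1\right) 17 = -17$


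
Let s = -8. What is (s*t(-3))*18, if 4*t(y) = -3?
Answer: 108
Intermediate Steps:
t(y) = -3/4 (t(y) = (1/4)*(-3) = -3/4)
(s*t(-3))*18 = -8*(-3/4)*18 = 6*18 = 108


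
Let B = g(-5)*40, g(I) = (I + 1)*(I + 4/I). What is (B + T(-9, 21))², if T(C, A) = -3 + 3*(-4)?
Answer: 833569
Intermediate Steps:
g(I) = (1 + I)*(I + 4/I)
T(C, A) = -15 (T(C, A) = -3 - 12 = -15)
B = 928 (B = (4 - 5 + (-5)² + 4/(-5))*40 = (4 - 5 + 25 + 4*(-⅕))*40 = (4 - 5 + 25 - ⅘)*40 = (116/5)*40 = 928)
(B + T(-9, 21))² = (928 - 15)² = 913² = 833569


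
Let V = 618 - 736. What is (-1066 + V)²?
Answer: 1401856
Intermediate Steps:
V = -118
(-1066 + V)² = (-1066 - 118)² = (-1184)² = 1401856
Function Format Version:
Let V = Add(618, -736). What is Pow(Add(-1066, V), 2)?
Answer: 1401856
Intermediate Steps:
V = -118
Pow(Add(-1066, V), 2) = Pow(Add(-1066, -118), 2) = Pow(-1184, 2) = 1401856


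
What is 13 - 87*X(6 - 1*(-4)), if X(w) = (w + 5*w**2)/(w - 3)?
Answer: -44279/7 ≈ -6325.6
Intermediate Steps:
X(w) = (w + 5*w**2)/(-3 + w)
13 - 87*X(6 - 1*(-4)) = 13 - 87*(6 - 1*(-4))*(1 + 5*(6 - 1*(-4)))/(-3 + (6 - 1*(-4))) = 13 - 87*(6 + 4)*(1 + 5*(6 + 4))/(-3 + (6 + 4)) = 13 - 870*(1 + 5*10)/(-3 + 10) = 13 - 870*(1 + 50)/7 = 13 - 870*51/7 = 13 - 87*510/7 = 13 - 44370/7 = -44279/7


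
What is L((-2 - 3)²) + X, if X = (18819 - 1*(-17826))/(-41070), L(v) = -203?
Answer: -558257/2738 ≈ -203.89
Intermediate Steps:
X = -2443/2738 (X = (18819 + 17826)*(-1/41070) = 36645*(-1/41070) = -2443/2738 ≈ -0.89226)
L((-2 - 3)²) + X = -203 - 2443/2738 = -558257/2738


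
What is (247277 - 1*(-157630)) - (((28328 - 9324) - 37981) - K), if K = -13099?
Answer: 410785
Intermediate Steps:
(247277 - 1*(-157630)) - (((28328 - 9324) - 37981) - K) = (247277 - 1*(-157630)) - (((28328 - 9324) - 37981) - 1*(-13099)) = (247277 + 157630) - ((19004 - 37981) + 13099) = 404907 - (-18977 + 13099) = 404907 - 1*(-5878) = 404907 + 5878 = 410785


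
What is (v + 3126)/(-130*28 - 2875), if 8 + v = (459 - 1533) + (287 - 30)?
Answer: -2301/6515 ≈ -0.35318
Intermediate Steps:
v = -825 (v = -8 + ((459 - 1533) + (287 - 30)) = -8 + (-1074 + 257) = -8 - 817 = -825)
(v + 3126)/(-130*28 - 2875) = (-825 + 3126)/(-130*28 - 2875) = 2301/(-3640 - 2875) = 2301/(-6515) = 2301*(-1/6515) = -2301/6515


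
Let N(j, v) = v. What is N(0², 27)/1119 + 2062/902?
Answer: 388622/168223 ≈ 2.3102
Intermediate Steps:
N(0², 27)/1119 + 2062/902 = 27/1119 + 2062/902 = 27*(1/1119) + 2062*(1/902) = 9/373 + 1031/451 = 388622/168223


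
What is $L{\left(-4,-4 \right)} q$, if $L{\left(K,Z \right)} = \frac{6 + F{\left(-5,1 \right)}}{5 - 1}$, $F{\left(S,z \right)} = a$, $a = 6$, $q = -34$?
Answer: $-102$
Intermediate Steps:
$F{\left(S,z \right)} = 6$
$L{\left(K,Z \right)} = 3$ ($L{\left(K,Z \right)} = \frac{6 + 6}{5 - 1} = \frac{12}{4} = 12 \cdot \frac{1}{4} = 3$)
$L{\left(-4,-4 \right)} q = 3 \left(-34\right) = -102$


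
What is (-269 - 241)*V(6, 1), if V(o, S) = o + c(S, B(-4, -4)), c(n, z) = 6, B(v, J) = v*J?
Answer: -6120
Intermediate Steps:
B(v, J) = J*v
V(o, S) = 6 + o (V(o, S) = o + 6 = 6 + o)
(-269 - 241)*V(6, 1) = (-269 - 241)*(6 + 6) = -510*12 = -6120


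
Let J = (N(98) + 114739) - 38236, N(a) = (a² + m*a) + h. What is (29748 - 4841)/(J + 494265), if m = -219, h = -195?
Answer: 24907/558715 ≈ 0.044579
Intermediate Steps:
N(a) = -195 + a² - 219*a (N(a) = (a² - 219*a) - 195 = -195 + a² - 219*a)
J = 64450 (J = ((-195 + 98² - 219*98) + 114739) - 38236 = ((-195 + 9604 - 21462) + 114739) - 38236 = (-12053 + 114739) - 38236 = 102686 - 38236 = 64450)
(29748 - 4841)/(J + 494265) = (29748 - 4841)/(64450 + 494265) = 24907/558715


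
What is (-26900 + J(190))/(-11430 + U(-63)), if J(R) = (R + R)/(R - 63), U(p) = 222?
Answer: 142330/59309 ≈ 2.3998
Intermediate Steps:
J(R) = 2*R/(-63 + R) (J(R) = (2*R)/(-63 + R) = 2*R/(-63 + R))
(-26900 + J(190))/(-11430 + U(-63)) = (-26900 + 2*190/(-63 + 190))/(-11430 + 222) = (-26900 + 2*190/127)/(-11208) = (-26900 + 2*190*(1/127))*(-1/11208) = (-26900 + 380/127)*(-1/11208) = -3415920/127*(-1/11208) = 142330/59309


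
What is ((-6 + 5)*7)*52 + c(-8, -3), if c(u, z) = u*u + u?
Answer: -308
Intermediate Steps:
c(u, z) = u + u² (c(u, z) = u² + u = u + u²)
((-6 + 5)*7)*52 + c(-8, -3) = ((-6 + 5)*7)*52 - 8*(1 - 8) = -1*7*52 - 8*(-7) = -7*52 + 56 = -364 + 56 = -308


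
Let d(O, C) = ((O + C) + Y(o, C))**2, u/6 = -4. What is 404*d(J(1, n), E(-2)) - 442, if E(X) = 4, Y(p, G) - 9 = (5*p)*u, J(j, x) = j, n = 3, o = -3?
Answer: 56509462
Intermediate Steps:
u = -24 (u = 6*(-4) = -24)
Y(p, G) = 9 - 120*p (Y(p, G) = 9 + (5*p)*(-24) = 9 - 120*p)
d(O, C) = (369 + C + O)**2 (d(O, C) = ((O + C) + (9 - 120*(-3)))**2 = ((C + O) + (9 + 360))**2 = ((C + O) + 369)**2 = (369 + C + O)**2)
404*d(J(1, n), E(-2)) - 442 = 404*(369 + 4 + 1)**2 - 442 = 404*374**2 - 442 = 404*139876 - 442 = 56509904 - 442 = 56509462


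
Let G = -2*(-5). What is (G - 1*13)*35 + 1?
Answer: -104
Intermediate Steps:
G = 10
(G - 1*13)*35 + 1 = (10 - 1*13)*35 + 1 = (10 - 13)*35 + 1 = -3*35 + 1 = -105 + 1 = -104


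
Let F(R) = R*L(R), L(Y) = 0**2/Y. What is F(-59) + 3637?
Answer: 3637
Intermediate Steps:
L(Y) = 0 (L(Y) = 0/Y = 0)
F(R) = 0 (F(R) = R*0 = 0)
F(-59) + 3637 = 0 + 3637 = 3637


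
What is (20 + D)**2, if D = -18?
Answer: 4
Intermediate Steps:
(20 + D)**2 = (20 - 18)**2 = 2**2 = 4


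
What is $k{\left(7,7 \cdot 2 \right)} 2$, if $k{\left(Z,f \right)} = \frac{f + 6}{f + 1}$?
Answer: $\frac{8}{3} \approx 2.6667$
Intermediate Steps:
$k{\left(Z,f \right)} = \frac{6 + f}{1 + f}$
$k{\left(7,7 \cdot 2 \right)} 2 = \frac{6 + 7 \cdot 2}{1 + 7 \cdot 2} \cdot 2 = \frac{6 + 14}{1 + 14} \cdot 2 = \frac{1}{15} \cdot 20 \cdot 2 = \frac{4}{3} \cdot 2 = \frac{8}{3}$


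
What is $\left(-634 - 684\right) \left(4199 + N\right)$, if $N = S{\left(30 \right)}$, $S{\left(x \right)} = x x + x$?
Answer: $-6760022$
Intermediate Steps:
$S{\left(x \right)} = x + x^{2}$ ($S{\left(x \right)} = x^{2} + x = x + x^{2}$)
$N = 930$ ($N = 30 \left(1 + 30\right) = 30 \cdot 31 = 930$)
$\left(-634 - 684\right) \left(4199 + N\right) = \left(-634 - 684\right) \left(4199 + 930\right) = \left(-1318\right) 5129 = -6760022$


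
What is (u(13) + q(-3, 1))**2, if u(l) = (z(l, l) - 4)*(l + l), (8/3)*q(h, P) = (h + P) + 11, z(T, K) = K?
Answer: 3606201/64 ≈ 56347.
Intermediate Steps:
q(h, P) = 33/8 + 3*P/8 + 3*h/8 (q(h, P) = 3*((h + P) + 11)/8 = 3*((P + h) + 11)/8 = 3*(11 + P + h)/8 = 33/8 + 3*P/8 + 3*h/8)
u(l) = 2*l*(-4 + l) (u(l) = (l - 4)*(l + l) = (-4 + l)*(2*l) = 2*l*(-4 + l))
(u(13) + q(-3, 1))**2 = (2*13*(-4 + 13) + (33/8 + (3/8)*1 + (3/8)*(-3)))**2 = (2*13*9 + (33/8 + 3/8 - 9/8))**2 = (234 + 27/8)**2 = (1899/8)**2 = 3606201/64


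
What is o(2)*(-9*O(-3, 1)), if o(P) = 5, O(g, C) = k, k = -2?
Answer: 90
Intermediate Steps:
O(g, C) = -2
o(2)*(-9*O(-3, 1)) = 5*(-9*(-2)) = 5*18 = 90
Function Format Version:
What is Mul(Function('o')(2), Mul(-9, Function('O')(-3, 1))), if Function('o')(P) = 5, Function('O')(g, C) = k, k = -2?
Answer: 90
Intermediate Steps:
Function('O')(g, C) = -2
Mul(Function('o')(2), Mul(-9, Function('O')(-3, 1))) = Mul(5, Mul(-9, -2)) = Mul(5, 18) = 90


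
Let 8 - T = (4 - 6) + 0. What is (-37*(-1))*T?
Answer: 370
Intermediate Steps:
T = 10 (T = 8 - ((4 - 6) + 0) = 8 - (-2 + 0) = 8 - 1*(-2) = 8 + 2 = 10)
(-37*(-1))*T = -37*(-1)*10 = 37*10 = 370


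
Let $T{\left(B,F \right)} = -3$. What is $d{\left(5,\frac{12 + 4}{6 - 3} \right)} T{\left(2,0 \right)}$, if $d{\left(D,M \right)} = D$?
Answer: $-15$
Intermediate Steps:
$d{\left(5,\frac{12 + 4}{6 - 3} \right)} T{\left(2,0 \right)} = 5 \left(-3\right) = -15$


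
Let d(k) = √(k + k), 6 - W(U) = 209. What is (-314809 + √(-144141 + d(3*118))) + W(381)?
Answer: -315012 + I*√(144141 - 2*√177) ≈ -3.1501e+5 + 379.62*I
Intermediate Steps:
W(U) = -203 (W(U) = 6 - 1*209 = 6 - 209 = -203)
d(k) = √2*√k (d(k) = √(2*k) = √2*√k)
(-314809 + √(-144141 + d(3*118))) + W(381) = (-314809 + √(-144141 + √2*√(3*118))) - 203 = (-314809 + √(-144141 + √2*√354)) - 203 = (-314809 + √(-144141 + 2*√177)) - 203 = -315012 + √(-144141 + 2*√177)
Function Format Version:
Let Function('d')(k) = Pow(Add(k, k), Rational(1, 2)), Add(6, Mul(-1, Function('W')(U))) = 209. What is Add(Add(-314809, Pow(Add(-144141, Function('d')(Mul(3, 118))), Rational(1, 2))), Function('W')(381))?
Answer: Add(-315012, Mul(I, Pow(Add(144141, Mul(-2, Pow(177, Rational(1, 2)))), Rational(1, 2)))) ≈ Add(-3.1501e+5, Mul(379.62, I))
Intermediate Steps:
Function('W')(U) = -203 (Function('W')(U) = Add(6, Mul(-1, 209)) = Add(6, -209) = -203)
Function('d')(k) = Mul(Pow(2, Rational(1, 2)), Pow(k, Rational(1, 2))) (Function('d')(k) = Pow(Mul(2, k), Rational(1, 2)) = Mul(Pow(2, Rational(1, 2)), Pow(k, Rational(1, 2))))
Add(Add(-314809, Pow(Add(-144141, Function('d')(Mul(3, 118))), Rational(1, 2))), Function('W')(381)) = Add(Add(-314809, Pow(Add(-144141, Mul(Pow(2, Rational(1, 2)), Pow(Mul(3, 118), Rational(1, 2)))), Rational(1, 2))), -203) = Add(Add(-314809, Pow(Add(-144141, Mul(Pow(2, Rational(1, 2)), Pow(354, Rational(1, 2)))), Rational(1, 2))), -203) = Add(Add(-314809, Pow(Add(-144141, Mul(2, Pow(177, Rational(1, 2)))), Rational(1, 2))), -203) = Add(-315012, Pow(Add(-144141, Mul(2, Pow(177, Rational(1, 2)))), Rational(1, 2)))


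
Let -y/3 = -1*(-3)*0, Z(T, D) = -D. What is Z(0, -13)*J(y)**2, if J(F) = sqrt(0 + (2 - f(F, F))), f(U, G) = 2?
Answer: 0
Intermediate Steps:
y = 0 (y = -3*(-1*(-3))*0 = -9*0 = -3*0 = 0)
J(F) = 0 (J(F) = sqrt(0 + (2 - 1*2)) = sqrt(0 + (2 - 2)) = sqrt(0 + 0) = sqrt(0) = 0)
Z(0, -13)*J(y)**2 = -1*(-13)*0**2 = 13*0 = 0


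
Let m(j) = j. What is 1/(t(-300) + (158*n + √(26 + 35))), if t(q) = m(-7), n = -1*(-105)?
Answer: 16583/274995828 - √61/274995828 ≈ 6.0274e-5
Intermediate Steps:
n = 105
t(q) = -7
1/(t(-300) + (158*n + √(26 + 35))) = 1/(-7 + (158*105 + √(26 + 35))) = 1/(-7 + (16590 + √61)) = 1/(16583 + √61)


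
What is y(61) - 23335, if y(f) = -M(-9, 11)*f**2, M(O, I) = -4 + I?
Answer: -49382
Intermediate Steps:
y(f) = -7*f**2 (y(f) = -(-4 + 11)*f**2 = -7*f**2)
y(61) - 23335 = -7*61**2 - 23335 = -7*3721 - 23335 = -26047 - 23335 = -49382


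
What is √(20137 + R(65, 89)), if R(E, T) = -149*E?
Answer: 2*√2613 ≈ 102.23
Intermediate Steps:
√(20137 + R(65, 89)) = √(20137 - 149*65) = √(20137 - 9685) = √10452 = 2*√2613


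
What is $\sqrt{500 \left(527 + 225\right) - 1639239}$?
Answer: $i \sqrt{1263239} \approx 1123.9 i$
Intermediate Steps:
$\sqrt{500 \left(527 + 225\right) - 1639239} = \sqrt{500 \cdot 752 - 1639239} = \sqrt{376000 - 1639239} = \sqrt{-1263239} = i \sqrt{1263239}$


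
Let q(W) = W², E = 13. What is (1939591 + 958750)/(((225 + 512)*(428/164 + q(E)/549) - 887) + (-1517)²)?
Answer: 65238757569/51828148882 ≈ 1.2588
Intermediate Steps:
(1939591 + 958750)/(((225 + 512)*(428/164 + q(E)/549) - 887) + (-1517)²) = (1939591 + 958750)/(((225 + 512)*(428/164 + 13²/549) - 887) + (-1517)²) = 2898341/((737*(428*(1/164) + 169*(1/549)) - 887) + 2301289) = 2898341/((737*(107/41 + 169/549) - 887) + 2301289) = 2898341/((737*(65672/22509) - 887) + 2301289) = 2898341/((48400264/22509 - 887) + 2301289) = 2898341/(28434781/22509 + 2301289) = 2898341/(51828148882/22509) = 2898341*(22509/51828148882) = 65238757569/51828148882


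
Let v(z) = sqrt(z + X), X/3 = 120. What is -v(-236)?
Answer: -2*sqrt(31) ≈ -11.136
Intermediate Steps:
X = 360 (X = 3*120 = 360)
v(z) = sqrt(360 + z) (v(z) = sqrt(z + 360) = sqrt(360 + z))
-v(-236) = -sqrt(360 - 236) = -sqrt(124) = -2*sqrt(31)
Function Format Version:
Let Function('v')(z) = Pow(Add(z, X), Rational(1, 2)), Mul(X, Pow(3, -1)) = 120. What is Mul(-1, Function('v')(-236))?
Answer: Mul(-2, Pow(31, Rational(1, 2))) ≈ -11.136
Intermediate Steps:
X = 360 (X = Mul(3, 120) = 360)
Function('v')(z) = Pow(Add(360, z), Rational(1, 2)) (Function('v')(z) = Pow(Add(z, 360), Rational(1, 2)) = Pow(Add(360, z), Rational(1, 2)))
Mul(-1, Function('v')(-236)) = Mul(-1, Pow(Add(360, -236), Rational(1, 2))) = Mul(-1, Pow(124, Rational(1, 2))) = Mul(-1, Mul(2, Pow(31, Rational(1, 2)))) = Mul(-2, Pow(31, Rational(1, 2)))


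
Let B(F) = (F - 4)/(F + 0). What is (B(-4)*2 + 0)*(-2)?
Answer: -8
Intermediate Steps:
B(F) = (-4 + F)/F
(B(-4)*2 + 0)*(-2) = (((-4 - 4)/(-4))*2 + 0)*(-2) = (-¼*(-8)*2 + 0)*(-2) = (2*2 + 0)*(-2) = (4 + 0)*(-2) = 4*(-2) = -8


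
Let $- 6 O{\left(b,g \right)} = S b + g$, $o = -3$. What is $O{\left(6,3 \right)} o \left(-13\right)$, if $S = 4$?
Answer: $- \frac{351}{2} \approx -175.5$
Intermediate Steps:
$O{\left(b,g \right)} = - \frac{2 b}{3} - \frac{g}{6}$ ($O{\left(b,g \right)} = - \frac{4 b + g}{6} = - \frac{g + 4 b}{6} = - \frac{2 b}{3} - \frac{g}{6}$)
$O{\left(6,3 \right)} o \left(-13\right) = \left(\left(- \frac{2}{3}\right) 6 - \frac{1}{2}\right) \left(-3\right) \left(-13\right) = \left(-4 - \frac{1}{2}\right) \left(-3\right) \left(-13\right) = \left(- \frac{9}{2}\right) \left(-3\right) \left(-13\right) = \frac{27}{2} \left(-13\right) = - \frac{351}{2}$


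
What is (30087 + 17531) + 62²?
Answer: 51462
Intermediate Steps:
(30087 + 17531) + 62² = 47618 + 3844 = 51462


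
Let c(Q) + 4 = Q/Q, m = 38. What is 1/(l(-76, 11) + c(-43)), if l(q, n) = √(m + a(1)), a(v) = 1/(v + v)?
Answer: 6/59 + √154/59 ≈ 0.31203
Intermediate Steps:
a(v) = 1/(2*v)
l(q, n) = √154/2 (l(q, n) = √(38 + (½)/1) = √(38 + (½)*1) = √(38 + ½) = √(77/2) = √154/2)
c(Q) = -3 (c(Q) = -4 + Q/Q = -4 + 1 = -3)
1/(l(-76, 11) + c(-43)) = 1/(√154/2 - 3) = 1/(-3 + √154/2)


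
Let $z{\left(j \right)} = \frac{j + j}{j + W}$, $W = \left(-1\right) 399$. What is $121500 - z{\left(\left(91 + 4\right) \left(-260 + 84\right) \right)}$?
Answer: $\frac{109469740}{901} \approx 1.215 \cdot 10^{5}$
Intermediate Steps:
$W = -399$
$z{\left(j \right)} = \frac{2 j}{-399 + j}$ ($z{\left(j \right)} = \frac{j + j}{j - 399} = \frac{2 j}{-399 + j}$)
$121500 - z{\left(\left(91 + 4\right) \left(-260 + 84\right) \right)} = 121500 - \frac{2 \left(91 + 4\right) \left(-260 + 84\right)}{-399 + \left(91 + 4\right) \left(-260 + 84\right)} = 121500 - \frac{2 \cdot 95 \left(-176\right)}{-399 + 95 \left(-176\right)} = 121500 - 2 \left(-16720\right) \frac{1}{-399 - 16720} = 121500 - 2 \left(-16720\right) \frac{1}{-17119} = 121500 - 2 \left(-16720\right) \left(- \frac{1}{17119}\right) = 121500 - \frac{1760}{901} = \frac{109469740}{901}$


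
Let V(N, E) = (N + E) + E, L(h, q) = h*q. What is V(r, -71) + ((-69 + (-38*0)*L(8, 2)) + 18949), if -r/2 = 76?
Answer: 18586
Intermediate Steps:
r = -152 (r = -2*76 = -152)
V(N, E) = N + 2*E (V(N, E) = (E + N) + E = N + 2*E)
V(r, -71) + ((-69 + (-38*0)*L(8, 2)) + 18949) = (-152 + 2*(-71)) + ((-69 + (-38*0)*(8*2)) + 18949) = (-152 - 142) + ((-69 + 0*16) + 18949) = -294 + ((-69 + 0) + 18949) = -294 + (-69 + 18949) = -294 + 18880 = 18586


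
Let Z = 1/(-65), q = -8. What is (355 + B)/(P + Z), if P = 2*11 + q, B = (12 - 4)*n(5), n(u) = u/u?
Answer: 7865/303 ≈ 25.957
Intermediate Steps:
n(u) = 1
Z = -1/65 ≈ -0.015385
B = 8 (B = (12 - 4)*1 = 8*1 = 8)
P = 14 (P = 2*11 - 8 = 22 - 8 = 14)
(355 + B)/(P + Z) = (355 + 8)/(14 - 1/65) = 363/(909/65) = 363*(65/909) = 7865/303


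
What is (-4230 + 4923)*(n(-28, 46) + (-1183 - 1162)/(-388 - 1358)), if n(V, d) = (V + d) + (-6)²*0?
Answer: 2600521/194 ≈ 13405.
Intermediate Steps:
n(V, d) = V + d (n(V, d) = (V + d) + 36*0 = (V + d) + 0 = V + d)
(-4230 + 4923)*(n(-28, 46) + (-1183 - 1162)/(-388 - 1358)) = (-4230 + 4923)*((-28 + 46) + (-1183 - 1162)/(-388 - 1358)) = 693*(18 - 2345/(-1746)) = 693*(18 - 2345*(-1/1746)) = 693*(18 + 2345/1746) = 693*(33773/1746) = 2600521/194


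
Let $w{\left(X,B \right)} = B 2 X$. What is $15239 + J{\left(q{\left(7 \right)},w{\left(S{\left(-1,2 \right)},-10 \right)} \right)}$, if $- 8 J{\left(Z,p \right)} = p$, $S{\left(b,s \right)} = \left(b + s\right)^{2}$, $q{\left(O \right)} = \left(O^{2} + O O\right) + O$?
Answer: $\frac{30483}{2} \approx 15242.0$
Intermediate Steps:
$q{\left(O \right)} = O + 2 O^{2}$ ($q{\left(O \right)} = \left(O^{2} + O^{2}\right) + O = 2 O^{2} + O = O + 2 O^{2}$)
$w{\left(X,B \right)} = 2 B X$
$J{\left(Z,p \right)} = - \frac{p}{8}$
$15239 + J{\left(q{\left(7 \right)},w{\left(S{\left(-1,2 \right)},-10 \right)} \right)} = 15239 - \frac{2 \left(-10\right) \left(-1 + 2\right)^{2}}{8} = 15239 - \frac{2 \left(-10\right) 1^{2}}{8} = 15239 - \frac{2 \left(-10\right) 1}{8} = 15239 - - \frac{5}{2} = 15239 + \frac{5}{2} = \frac{30483}{2}$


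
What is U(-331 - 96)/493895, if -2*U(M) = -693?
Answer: 693/987790 ≈ 0.00070157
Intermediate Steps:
U(M) = 693/2 (U(M) = -1/2*(-693) = 693/2)
U(-331 - 96)/493895 = (693/2)/493895 = (693/2)*(1/493895) = 693/987790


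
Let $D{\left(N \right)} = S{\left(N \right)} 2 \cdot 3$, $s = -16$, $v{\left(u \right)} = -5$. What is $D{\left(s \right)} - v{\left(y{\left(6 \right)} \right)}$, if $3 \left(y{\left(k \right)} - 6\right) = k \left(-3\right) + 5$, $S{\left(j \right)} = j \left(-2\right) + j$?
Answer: $101$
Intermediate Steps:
$S{\left(j \right)} = - j$ ($S{\left(j \right)} = - 2 j + j = - j$)
$y{\left(k \right)} = \frac{23}{3} - k$ ($y{\left(k \right)} = 6 + \frac{k \left(-3\right) + 5}{3} = 6 + \frac{- 3 k + 5}{3} = 6 + \frac{5 - 3 k}{3} = 6 - \left(- \frac{5}{3} + k\right) = \frac{23}{3} - k$)
$D{\left(N \right)} = - 6 N$ ($D{\left(N \right)} = - N 2 \cdot 3 = - 2 N 3 = - 6 N$)
$D{\left(s \right)} - v{\left(y{\left(6 \right)} \right)} = \left(-6\right) \left(-16\right) - -5 = 96 + 5 = 101$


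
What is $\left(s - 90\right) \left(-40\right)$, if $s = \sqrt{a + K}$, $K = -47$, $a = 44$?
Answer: $3600 - 40 i \sqrt{3} \approx 3600.0 - 69.282 i$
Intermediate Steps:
$s = i \sqrt{3}$ ($s = \sqrt{44 - 47} = \sqrt{-3} = i \sqrt{3} \approx 1.732 i$)
$\left(s - 90\right) \left(-40\right) = \left(i \sqrt{3} - 90\right) \left(-40\right) = \left(-90 + i \sqrt{3}\right) \left(-40\right) = 3600 - 40 i \sqrt{3}$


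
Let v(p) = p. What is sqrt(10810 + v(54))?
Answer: 4*sqrt(679) ≈ 104.23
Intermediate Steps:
sqrt(10810 + v(54)) = sqrt(10810 + 54) = sqrt(10864) = 4*sqrt(679)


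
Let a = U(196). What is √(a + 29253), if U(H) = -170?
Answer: √29083 ≈ 170.54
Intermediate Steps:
a = -170
√(a + 29253) = √(-170 + 29253) = √29083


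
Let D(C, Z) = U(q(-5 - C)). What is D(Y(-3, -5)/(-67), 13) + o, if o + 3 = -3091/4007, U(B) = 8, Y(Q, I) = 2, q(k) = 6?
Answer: 16944/4007 ≈ 4.2286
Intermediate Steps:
D(C, Z) = 8
o = -15112/4007 (o = -3 - 3091/4007 = -15112/4007 ≈ -3.7714)
D(Y(-3, -5)/(-67), 13) + o = 8 - 15112/4007 = 16944/4007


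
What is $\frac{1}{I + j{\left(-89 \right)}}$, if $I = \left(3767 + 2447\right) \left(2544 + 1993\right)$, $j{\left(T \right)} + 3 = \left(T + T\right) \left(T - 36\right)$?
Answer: $\frac{1}{28215165} \approx 3.5442 \cdot 10^{-8}$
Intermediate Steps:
$j{\left(T \right)} = -3 + 2 T \left(-36 + T\right)$ ($j{\left(T \right)} = -3 + \left(T + T\right) \left(T - 36\right) = -3 + 2 T \left(-36 + T\right)$)
$I = 28192918$ ($I = 6214 \cdot 4537 = 28192918$)
$\frac{1}{I + j{\left(-89 \right)}} = \frac{1}{28192918 - \left(-6405 - 15842\right)} = \frac{1}{28192918 + \left(-3 + 6408 + 2 \cdot 7921\right)} = \frac{1}{28192918 + \left(-3 + 6408 + 15842\right)} = \frac{1}{28192918 + 22247} = \frac{1}{28215165}$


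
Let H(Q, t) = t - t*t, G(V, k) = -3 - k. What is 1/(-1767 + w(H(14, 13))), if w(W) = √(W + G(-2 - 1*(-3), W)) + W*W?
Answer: 7523/169786588 - I*√3/509359764 ≈ 4.4309e-5 - 3.4004e-9*I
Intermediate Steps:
H(Q, t) = t - t²
w(W) = W² + I*√3 (w(W) = √(W + (-3 - W)) + W*W = √(-3) + W² = I*√3 + W² = W² + I*√3)
1/(-1767 + w(H(14, 13))) = 1/(-1767 + ((13*(1 - 1*13))² + I*√3)) = 1/(-1767 + ((13*(1 - 13))² + I*√3)) = 1/(-1767 + ((13*(-12))² + I*√3)) = 1/(-1767 + ((-156)² + I*√3)) = 1/(-1767 + (24336 + I*√3)) = 1/(22569 + I*√3)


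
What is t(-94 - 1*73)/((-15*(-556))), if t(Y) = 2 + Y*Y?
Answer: 9297/2780 ≈ 3.3442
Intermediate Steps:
t(Y) = 2 + Y**2
t(-94 - 1*73)/((-15*(-556))) = (2 + (-94 - 1*73)**2)/((-15*(-556))) = (2 + (-94 - 73)**2)/8340 = (2 + (-167)**2)*(1/8340) = (2 + 27889)*(1/8340) = 27891*(1/8340) = 9297/2780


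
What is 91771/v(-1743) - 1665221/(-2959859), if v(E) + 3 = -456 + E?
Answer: -267962403647/6517609518 ≈ -41.114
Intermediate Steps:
v(E) = -459 + E (v(E) = -3 + (-456 + E) = -459 + E)
91771/v(-1743) - 1665221/(-2959859) = 91771/(-459 - 1743) - 1665221/(-2959859) = 91771/(-2202) - 1665221*(-1/2959859) = 91771*(-1/2202) + 1665221/2959859 = -91771/2202 + 1665221/2959859 = -267962403647/6517609518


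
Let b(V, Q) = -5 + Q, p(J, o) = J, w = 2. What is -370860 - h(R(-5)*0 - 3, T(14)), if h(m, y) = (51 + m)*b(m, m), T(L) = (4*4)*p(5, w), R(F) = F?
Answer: -370476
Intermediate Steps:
T(L) = 80 (T(L) = (4*4)*5 = 16*5 = 80)
h(m, y) = (-5 + m)*(51 + m) (h(m, y) = (51 + m)*(-5 + m) = (-5 + m)*(51 + m))
-370860 - h(R(-5)*0 - 3, T(14)) = -370860 - (-5 + (-5*0 - 3))*(51 + (-5*0 - 3)) = -370860 - (-5 + (0 - 3))*(51 + (0 - 3)) = -370860 - (-5 - 3)*(51 - 3) = -370860 - (-8)*48 = -370860 - 1*(-384) = -370860 + 384 = -370476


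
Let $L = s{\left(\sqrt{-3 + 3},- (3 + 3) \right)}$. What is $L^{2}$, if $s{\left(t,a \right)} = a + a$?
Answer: $144$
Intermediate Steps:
$s{\left(t,a \right)} = 2 a$
$L = -12$ ($L = 2 \left(- (3 + 3)\right) = 2 \left(\left(-1\right) 6\right) = 2 \left(-6\right) = -12$)
$L^{2} = \left(-12\right)^{2} = 144$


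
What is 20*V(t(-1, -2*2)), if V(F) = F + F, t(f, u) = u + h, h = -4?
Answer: -320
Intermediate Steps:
t(f, u) = -4 + u (t(f, u) = u - 4 = -4 + u)
V(F) = 2*F
20*V(t(-1, -2*2)) = 20*(2*(-4 - 2*2)) = 20*(2*(-4 - 4)) = 20*(2*(-8)) = 20*(-16) = -320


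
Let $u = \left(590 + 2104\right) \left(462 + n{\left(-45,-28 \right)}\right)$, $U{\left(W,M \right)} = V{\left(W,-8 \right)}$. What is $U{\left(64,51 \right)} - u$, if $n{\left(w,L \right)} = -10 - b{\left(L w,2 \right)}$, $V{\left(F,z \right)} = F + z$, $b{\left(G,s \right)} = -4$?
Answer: $-1228408$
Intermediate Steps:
$n{\left(w,L \right)} = -6$ ($n{\left(w,L \right)} = -10 - -4 = -10 + 4 = -6$)
$U{\left(W,M \right)} = -8 + W$ ($U{\left(W,M \right)} = W - 8 = -8 + W$)
$u = 1228464$ ($u = \left(590 + 2104\right) \left(462 - 6\right) = 2694 \cdot 456 = 1228464$)
$U{\left(64,51 \right)} - u = \left(-8 + 64\right) - 1228464 = 56 - 1228464 = -1228408$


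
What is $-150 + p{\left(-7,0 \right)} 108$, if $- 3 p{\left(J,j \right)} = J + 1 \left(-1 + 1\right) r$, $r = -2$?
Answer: $102$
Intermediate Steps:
$p{\left(J,j \right)} = - \frac{J}{3}$ ($p{\left(J,j \right)} = - \frac{J + 1 \left(-1 + 1\right) \left(-2\right)}{3} = - \frac{J + 1 \cdot 0 \left(-2\right)}{3} = - \frac{J + 1 \cdot 0}{3} = - \frac{J + 0}{3} = - \frac{J}{3}$)
$-150 + p{\left(-7,0 \right)} 108 = -150 + \left(- \frac{1}{3}\right) \left(-7\right) 108 = -150 + \frac{7}{3} \cdot 108 = -150 + 252 = 102$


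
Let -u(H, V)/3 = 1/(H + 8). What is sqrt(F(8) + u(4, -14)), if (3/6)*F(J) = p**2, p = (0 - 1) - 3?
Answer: sqrt(127)/2 ≈ 5.6347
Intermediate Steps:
p = -4 (p = -1 - 3 = -4)
u(H, V) = -3/(8 + H) (u(H, V) = -3/(H + 8) = -3/(8 + H))
F(J) = 32 (F(J) = 2*(-4)**2 = 2*16 = 32)
sqrt(F(8) + u(4, -14)) = sqrt(32 - 3/(8 + 4)) = sqrt(32 - 3/12) = sqrt(32 - 3*1/12) = sqrt(32 - 1/4) = sqrt(127/4) = sqrt(127)/2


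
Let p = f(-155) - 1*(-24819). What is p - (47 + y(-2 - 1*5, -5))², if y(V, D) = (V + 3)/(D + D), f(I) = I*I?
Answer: 1164931/25 ≈ 46597.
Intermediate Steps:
f(I) = I²
y(V, D) = (3 + V)/(2*D) (y(V, D) = (3 + V)/((2*D)) = (3 + V)*(1/(2*D)) = (3 + V)/(2*D))
p = 48844 (p = (-155)² - 1*(-24819) = 24025 + 24819 = 48844)
p - (47 + y(-2 - 1*5, -5))² = 48844 - (47 + (½)*(3 + (-2 - 1*5))/(-5))² = 48844 - (47 + (½)*(-⅕)*(3 + (-2 - 5)))² = 48844 - (47 + (½)*(-⅕)*(3 - 7))² = 48844 - (47 + (½)*(-⅕)*(-4))² = 48844 - (47 + ⅖)² = 48844 - (237/5)² = 48844 - 1*56169/25 = 48844 - 56169/25 = 1164931/25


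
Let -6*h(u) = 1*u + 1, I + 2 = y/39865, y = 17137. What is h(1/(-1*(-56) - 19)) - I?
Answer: 6190388/4425015 ≈ 1.3990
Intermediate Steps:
I = -62593/39865 (I = -2 + 17137/39865 = -62593/39865 ≈ -1.5701)
h(u) = -⅙ - u/6 (h(u) = -(1*u + 1)/6 = -(u + 1)/6 = -(1 + u)/6 = -⅙ - u/6)
h(1/(-1*(-56) - 19)) - I = (-⅙ - 1/(6*(-1*(-56) - 19))) - 1*(-62593/39865) = (-⅙ - 1/(6*(56 - 19))) + 62593/39865 = (-⅙ - ⅙/37) + 62593/39865 = (-⅙ - ⅙*1/37) + 62593/39865 = (-⅙ - 1/222) + 62593/39865 = -19/111 + 62593/39865 = 6190388/4425015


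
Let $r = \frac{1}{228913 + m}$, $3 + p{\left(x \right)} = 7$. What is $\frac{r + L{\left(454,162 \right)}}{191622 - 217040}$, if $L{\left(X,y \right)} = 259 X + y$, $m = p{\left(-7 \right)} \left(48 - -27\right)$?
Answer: $- \frac{26989372325}{5826136034} \approx -4.6325$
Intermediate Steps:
$p{\left(x \right)} = 4$ ($p{\left(x \right)} = -3 + 7 = 4$)
$m = 300$ ($m = 4 \left(48 - -27\right) = 4 \left(48 + 27\right) = 4 \cdot 75 = 300$)
$L{\left(X,y \right)} = y + 259 X$
$r = \frac{1}{229213}$ ($r = \frac{1}{228913 + 300} = \frac{1}{229213} \approx 4.3628 \cdot 10^{-6}$)
$\frac{r + L{\left(454,162 \right)}}{191622 - 217040} = \frac{\frac{1}{229213} + \left(162 + 259 \cdot 454\right)}{191622 - 217040} = \frac{\frac{1}{229213} + \left(162 + 117586\right)}{-25418} = \left(\frac{1}{229213} + 117748\right) \left(- \frac{1}{25418}\right) = \frac{26989372325}{229213} \left(- \frac{1}{25418}\right) = - \frac{26989372325}{5826136034}$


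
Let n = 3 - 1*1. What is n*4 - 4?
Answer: 4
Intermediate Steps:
n = 2 (n = 3 - 1 = 2)
n*4 - 4 = 2*4 - 4 = 8 - 4 = 4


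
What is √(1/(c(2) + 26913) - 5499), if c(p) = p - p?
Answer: I*√3982978293018/26913 ≈ 74.155*I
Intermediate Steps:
c(p) = 0
√(1/(c(2) + 26913) - 5499) = √(1/(0 + 26913) - 5499) = √(1/26913 - 5499) = √(-147994586/26913) = I*√3982978293018/26913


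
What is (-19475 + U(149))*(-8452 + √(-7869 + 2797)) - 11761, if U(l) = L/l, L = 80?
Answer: 24523373751/149 - 11606780*I*√317/149 ≈ 1.6459e+8 - 1.3869e+6*I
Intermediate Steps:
U(l) = 80/l
(-19475 + U(149))*(-8452 + √(-7869 + 2797)) - 11761 = (-19475 + 80/149)*(-8452 + √(-7869 + 2797)) - 11761 = (-19475 + 80*(1/149))*(-8452 + √(-5072)) - 11761 = (-19475 + 80/149)*(-8452 + 4*I*√317) - 11761 = -2901695*(-8452 + 4*I*√317)/149 - 11761 = (24525126140/149 - 11606780*I*√317/149) - 11761 = 24523373751/149 - 11606780*I*√317/149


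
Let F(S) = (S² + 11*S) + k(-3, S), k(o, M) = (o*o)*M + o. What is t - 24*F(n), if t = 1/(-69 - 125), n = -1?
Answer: 102431/194 ≈ 528.00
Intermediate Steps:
k(o, M) = o + M*o² (k(o, M) = o²*M + o = M*o² + o = o + M*o²)
F(S) = -3 + S² + 20*S (F(S) = (S² + 11*S) - 3*(1 + S*(-3)) = (S² + 11*S) - 3*(1 - 3*S) = (S² + 11*S) + (-3 + 9*S) = -3 + S² + 20*S)
t = -1/194 (t = 1/(-194) = -1/194 ≈ -0.0051546)
t - 24*F(n) = -1/194 - 24*(-3 + (-1)² + 20*(-1)) = -1/194 - 24*(-3 + 1 - 20) = -1/194 - 24*(-22) = -1/194 + 528 = 102431/194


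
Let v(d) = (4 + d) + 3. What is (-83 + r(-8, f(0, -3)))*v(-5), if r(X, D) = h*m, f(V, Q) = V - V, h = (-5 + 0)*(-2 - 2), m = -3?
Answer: -286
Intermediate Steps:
h = 20 (h = -5*(-4) = 20)
f(V, Q) = 0
r(X, D) = -60 (r(X, D) = 20*(-3) = -60)
v(d) = 7 + d
(-83 + r(-8, f(0, -3)))*v(-5) = (-83 - 60)*(7 - 5) = -143*2 = -286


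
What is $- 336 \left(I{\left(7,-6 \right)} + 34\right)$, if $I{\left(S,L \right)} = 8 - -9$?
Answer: $-17136$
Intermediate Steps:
$I{\left(S,L \right)} = 17$ ($I{\left(S,L \right)} = 8 + 9 = 17$)
$- 336 \left(I{\left(7,-6 \right)} + 34\right) = - 336 \left(17 + 34\right) = \left(-336\right) 51 = -17136$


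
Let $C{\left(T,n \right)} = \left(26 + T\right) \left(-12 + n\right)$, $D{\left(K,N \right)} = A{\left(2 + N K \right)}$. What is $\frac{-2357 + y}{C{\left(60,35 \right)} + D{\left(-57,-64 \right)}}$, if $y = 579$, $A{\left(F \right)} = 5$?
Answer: $- \frac{1778}{1983} \approx -0.89662$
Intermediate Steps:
$D{\left(K,N \right)} = 5$
$C{\left(T,n \right)} = \left(-12 + n\right) \left(26 + T\right)$
$\frac{-2357 + y}{C{\left(60,35 \right)} + D{\left(-57,-64 \right)}} = \frac{-2357 + 579}{\left(-312 - 720 + 26 \cdot 35 + 60 \cdot 35\right) + 5} = - \frac{1778}{\left(-312 - 720 + 910 + 2100\right) + 5} = - \frac{1778}{1978 + 5} = - \frac{1778}{1983}$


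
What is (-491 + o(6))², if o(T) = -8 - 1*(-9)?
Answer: 240100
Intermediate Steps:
o(T) = 1 (o(T) = -8 + 9 = 1)
(-491 + o(6))² = (-491 + 1)² = (-490)² = 240100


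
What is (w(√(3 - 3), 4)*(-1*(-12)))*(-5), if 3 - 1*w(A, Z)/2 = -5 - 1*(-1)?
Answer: -840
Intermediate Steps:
w(A, Z) = 14 (w(A, Z) = 6 - 2*(-5 - 1*(-1)) = 6 - 2*(-5 + 1) = 6 - 2*(-4) = 6 + 8 = 14)
(w(√(3 - 3), 4)*(-1*(-12)))*(-5) = (14*(-1*(-12)))*(-5) = (14*12)*(-5) = 168*(-5) = -840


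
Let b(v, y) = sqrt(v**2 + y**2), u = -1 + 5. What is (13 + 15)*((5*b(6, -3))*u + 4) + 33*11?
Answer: 475 + 1680*sqrt(5) ≈ 4231.6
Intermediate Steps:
u = 4
(13 + 15)*((5*b(6, -3))*u + 4) + 33*11 = (13 + 15)*((5*sqrt(6**2 + (-3)**2))*4 + 4) + 33*11 = 28*((5*sqrt(36 + 9))*4 + 4) + 363 = 28*((5*sqrt(45))*4 + 4) + 363 = 28*((5*(3*sqrt(5)))*4 + 4) + 363 = 28*((15*sqrt(5))*4 + 4) + 363 = 28*(60*sqrt(5) + 4) + 363 = 28*(4 + 60*sqrt(5)) + 363 = (112 + 1680*sqrt(5)) + 363 = 475 + 1680*sqrt(5)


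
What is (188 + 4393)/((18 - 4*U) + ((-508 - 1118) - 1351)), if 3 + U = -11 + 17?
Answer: -4581/2971 ≈ -1.5419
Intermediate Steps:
U = 3 (U = -3 + (-11 + 17) = -3 + 6 = 3)
(188 + 4393)/((18 - 4*U) + ((-508 - 1118) - 1351)) = (188 + 4393)/((18 - 4*3) + ((-508 - 1118) - 1351)) = 4581/((18 - 12) + (-1626 - 1351)) = 4581/(6 - 2977) = 4581/(-2971) = 4581*(-1/2971) = -4581/2971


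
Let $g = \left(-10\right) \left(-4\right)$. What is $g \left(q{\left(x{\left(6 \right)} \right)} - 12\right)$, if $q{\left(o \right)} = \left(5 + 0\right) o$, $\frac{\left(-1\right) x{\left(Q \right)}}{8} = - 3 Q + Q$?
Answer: $18720$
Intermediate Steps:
$x{\left(Q \right)} = 16 Q$ ($x{\left(Q \right)} = - 8 \left(- 3 Q + Q\right) = - 8 \left(- 2 Q\right) = 16 Q$)
$q{\left(o \right)} = 5 o$
$g = 40$
$g \left(q{\left(x{\left(6 \right)} \right)} - 12\right) = 40 \left(5 \cdot 16 \cdot 6 - 12\right) = 40 \left(5 \cdot 96 - 12\right) = 40 \left(480 - 12\right) = 40 \cdot 468 = 18720$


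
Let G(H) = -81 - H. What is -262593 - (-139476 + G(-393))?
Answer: -123429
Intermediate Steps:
-262593 - (-139476 + G(-393)) = -262593 - (-139476 + (-81 - 1*(-393))) = -262593 - (-139476 + (-81 + 393)) = -262593 - (-139476 + 312) = -262593 - 1*(-139164) = -262593 + 139164 = -123429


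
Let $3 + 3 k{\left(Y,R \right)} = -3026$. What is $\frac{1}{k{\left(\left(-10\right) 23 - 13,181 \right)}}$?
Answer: $- \frac{3}{3029} \approx -0.00099043$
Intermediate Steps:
$k{\left(Y,R \right)} = - \frac{3029}{3}$ ($k{\left(Y,R \right)} = -1 + \frac{1}{3} \left(-3026\right) = -1 - \frac{3026}{3} = - \frac{3029}{3}$)
$\frac{1}{k{\left(\left(-10\right) 23 - 13,181 \right)}} = \frac{1}{- \frac{3029}{3}} = - \frac{3}{3029}$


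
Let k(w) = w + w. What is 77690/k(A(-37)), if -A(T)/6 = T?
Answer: 38845/222 ≈ 174.98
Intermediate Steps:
A(T) = -6*T
k(w) = 2*w
77690/k(A(-37)) = 77690/((2*(-6*(-37)))) = 77690/((2*222)) = 77690/444 = 77690*(1/444) = 38845/222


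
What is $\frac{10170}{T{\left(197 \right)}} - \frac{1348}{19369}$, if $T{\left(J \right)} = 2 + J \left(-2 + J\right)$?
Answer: $\frac{145196614}{744098873} \approx 0.19513$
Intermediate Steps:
$\frac{10170}{T{\left(197 \right)}} - \frac{1348}{19369} = \frac{10170}{2 + 197^{2} - 394} - \frac{1348}{19369} = \frac{10170}{2 + 38809 - 394} - \frac{1348}{19369} = \frac{10170}{38417} - \frac{1348}{19369} = \frac{145196614}{744098873}$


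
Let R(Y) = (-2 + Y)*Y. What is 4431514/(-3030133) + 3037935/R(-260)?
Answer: 1780694472335/41282531992 ≈ 43.134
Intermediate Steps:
R(Y) = Y*(-2 + Y)
4431514/(-3030133) + 3037935/R(-260) = 4431514/(-3030133) + 3037935/((-260*(-2 - 260))) = 4431514*(-1/3030133) + 3037935/((-260*(-262))) = -4431514/3030133 + 3037935/68120 = -4431514/3030133 + 3037935*(1/68120) = -4431514/3030133 + 607587/13624 = 1780694472335/41282531992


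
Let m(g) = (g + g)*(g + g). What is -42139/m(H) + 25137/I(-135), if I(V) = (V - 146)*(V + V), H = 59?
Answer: -52723673/19563220 ≈ -2.6950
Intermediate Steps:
m(g) = 4*g² (m(g) = (2*g)*(2*g) = 4*g²)
I(V) = 2*V*(-146 + V) (I(V) = (-146 + V)*(2*V) = 2*V*(-146 + V))
-42139/m(H) + 25137/I(-135) = -42139/(4*59²) + 25137/((2*(-135)*(-146 - 135))) = -42139/(4*3481) + 25137/((2*(-135)*(-281))) = -42139/13924 + 25137/75870 = -42139*1/13924 + 25137*(1/75870) = -42139/13924 + 931/2810 = -52723673/19563220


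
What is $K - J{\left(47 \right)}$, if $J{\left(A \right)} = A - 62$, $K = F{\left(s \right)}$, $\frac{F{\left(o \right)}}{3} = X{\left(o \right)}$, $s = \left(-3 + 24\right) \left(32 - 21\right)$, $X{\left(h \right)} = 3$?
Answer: $24$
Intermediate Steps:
$s = 231$ ($s = 21 \cdot 11 = 231$)
$F{\left(o \right)} = 9$ ($F{\left(o \right)} = 3 \cdot 3 = 9$)
$K = 9$
$J{\left(A \right)} = -62 + A$
$K - J{\left(47 \right)} = 9 - \left(-62 + 47\right) = 9 - -15 = 9 + 15 = 24$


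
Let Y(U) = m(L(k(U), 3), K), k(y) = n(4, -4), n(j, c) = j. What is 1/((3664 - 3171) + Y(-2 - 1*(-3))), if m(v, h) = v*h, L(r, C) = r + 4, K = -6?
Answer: 1/445 ≈ 0.0022472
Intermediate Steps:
k(y) = 4
L(r, C) = 4 + r
m(v, h) = h*v
Y(U) = -48 (Y(U) = -6*(4 + 4) = -6*8 = -48)
1/((3664 - 3171) + Y(-2 - 1*(-3))) = 1/((3664 - 3171) - 48) = 1/(493 - 48) = 1/445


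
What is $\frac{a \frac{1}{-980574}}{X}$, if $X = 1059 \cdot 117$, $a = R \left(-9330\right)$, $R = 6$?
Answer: $\frac{3110}{6749781129} \approx 4.6076 \cdot 10^{-7}$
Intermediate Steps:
$a = -55980$ ($a = 6 \left(-9330\right) = -55980$)
$X = 123903$
$\frac{a \frac{1}{-980574}}{X} = \frac{\left(-55980\right) \frac{1}{-980574}}{123903} = \left(-55980\right) \left(- \frac{1}{980574}\right) \frac{1}{123903} = \frac{9330}{163429} \cdot \frac{1}{123903} = \frac{3110}{6749781129}$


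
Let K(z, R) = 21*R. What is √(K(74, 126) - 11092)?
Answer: I*√8446 ≈ 91.902*I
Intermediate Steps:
√(K(74, 126) - 11092) = √(21*126 - 11092) = √(2646 - 11092) = √(-8446) = I*√8446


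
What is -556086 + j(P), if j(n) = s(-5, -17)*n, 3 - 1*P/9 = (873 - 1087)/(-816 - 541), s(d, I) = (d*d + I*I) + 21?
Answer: -742979847/1357 ≈ -5.4752e+5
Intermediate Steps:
s(d, I) = 21 + I**2 + d**2 (s(d, I) = (d**2 + I**2) + 21 = (I**2 + d**2) + 21 = 21 + I**2 + d**2)
P = 34713/1357 (P = 27 - 9*(873 - 1087)/(-816 - 541) = 27 - (-1926)/(-1357) = 27 - (-1926)*(-1)/1357 = 27 - 9*214/1357 = 27 - 1926/1357 = 34713/1357 ≈ 25.581)
j(n) = 335*n (j(n) = (21 + (-17)**2 + (-5)**2)*n = (21 + 289 + 25)*n = 335*n)
-556086 + j(P) = -556086 + 335*(34713/1357) = -556086 + 11628855/1357 = -742979847/1357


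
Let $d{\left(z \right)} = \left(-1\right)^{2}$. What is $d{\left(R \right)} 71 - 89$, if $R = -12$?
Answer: $-18$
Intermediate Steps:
$d{\left(z \right)} = 1$
$d{\left(R \right)} 71 - 89 = 1 \cdot 71 - 89 = 71 - 89 = -18$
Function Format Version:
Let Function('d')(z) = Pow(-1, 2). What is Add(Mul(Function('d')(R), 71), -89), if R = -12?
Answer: -18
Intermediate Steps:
Function('d')(z) = 1
Add(Mul(Function('d')(R), 71), -89) = Add(Mul(1, 71), -89) = Add(71, -89) = -18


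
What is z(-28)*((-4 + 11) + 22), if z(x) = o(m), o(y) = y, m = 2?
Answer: 58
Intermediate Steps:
z(x) = 2
z(-28)*((-4 + 11) + 22) = 2*((-4 + 11) + 22) = 2*(7 + 22) = 2*29 = 58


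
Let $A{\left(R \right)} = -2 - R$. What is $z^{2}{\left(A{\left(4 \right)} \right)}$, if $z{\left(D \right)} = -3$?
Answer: $9$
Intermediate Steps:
$z^{2}{\left(A{\left(4 \right)} \right)} = \left(-3\right)^{2} = 9$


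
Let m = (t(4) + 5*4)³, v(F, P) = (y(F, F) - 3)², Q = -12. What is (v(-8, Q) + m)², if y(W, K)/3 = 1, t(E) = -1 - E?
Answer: 11390625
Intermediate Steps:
y(W, K) = 3 (y(W, K) = 3*1 = 3)
v(F, P) = 0 (v(F, P) = (3 - 3)² = 0² = 0)
m = 3375 (m = ((-1 - 1*4) + 5*4)³ = ((-1 - 4) + 20)³ = (-5 + 20)³ = 15³ = 3375)
(v(-8, Q) + m)² = (0 + 3375)² = 3375² = 11390625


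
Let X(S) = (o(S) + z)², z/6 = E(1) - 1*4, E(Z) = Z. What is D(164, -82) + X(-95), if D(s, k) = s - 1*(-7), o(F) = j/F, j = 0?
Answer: 495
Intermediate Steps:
o(F) = 0 (o(F) = 0/F = 0)
z = -18 (z = 6*(1 - 1*4) = 6*(1 - 4) = 6*(-3) = -18)
D(s, k) = 7 + s (D(s, k) = s + 7 = 7 + s)
X(S) = 324 (X(S) = (0 - 18)² = (-18)² = 324)
D(164, -82) + X(-95) = (7 + 164) + 324 = 171 + 324 = 495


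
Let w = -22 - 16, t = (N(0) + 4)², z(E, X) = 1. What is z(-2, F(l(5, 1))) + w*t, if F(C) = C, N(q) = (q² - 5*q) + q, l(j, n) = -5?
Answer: -607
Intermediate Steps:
N(q) = q² - 4*q
t = 16 (t = (0*(-4 + 0) + 4)² = (0*(-4) + 4)² = (0 + 4)² = 4² = 16)
w = -38
z(-2, F(l(5, 1))) + w*t = 1 - 38*16 = 1 - 608 = -607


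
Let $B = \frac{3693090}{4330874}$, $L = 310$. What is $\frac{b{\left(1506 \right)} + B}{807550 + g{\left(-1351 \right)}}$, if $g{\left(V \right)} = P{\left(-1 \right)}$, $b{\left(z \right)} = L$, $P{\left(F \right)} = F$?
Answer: $\frac{673132015}{1748696483913} \approx 0.00038493$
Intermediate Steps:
$b{\left(z \right)} = 310$
$g{\left(V \right)} = -1$
$B = \frac{1846545}{2165437}$ ($B = 3693090 \cdot \frac{1}{4330874} = \frac{1846545}{2165437} \approx 0.85274$)
$\frac{b{\left(1506 \right)} + B}{807550 + g{\left(-1351 \right)}} = \frac{310 + \frac{1846545}{2165437}}{807550 - 1} = \frac{673132015}{2165437 \cdot 807549} = \frac{673132015}{2165437} \cdot \frac{1}{807549} = \frac{673132015}{1748696483913}$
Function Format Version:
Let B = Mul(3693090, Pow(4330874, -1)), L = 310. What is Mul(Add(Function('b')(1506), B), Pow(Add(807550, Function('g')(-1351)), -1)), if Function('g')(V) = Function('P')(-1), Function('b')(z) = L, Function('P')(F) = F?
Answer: Rational(673132015, 1748696483913) ≈ 0.00038493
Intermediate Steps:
Function('b')(z) = 310
Function('g')(V) = -1
B = Rational(1846545, 2165437) (B = Mul(3693090, Rational(1, 4330874)) = Rational(1846545, 2165437) ≈ 0.85274)
Mul(Add(Function('b')(1506), B), Pow(Add(807550, Function('g')(-1351)), -1)) = Mul(Add(310, Rational(1846545, 2165437)), Pow(Add(807550, -1), -1)) = Mul(Rational(673132015, 2165437), Pow(807549, -1)) = Mul(Rational(673132015, 2165437), Rational(1, 807549)) = Rational(673132015, 1748696483913)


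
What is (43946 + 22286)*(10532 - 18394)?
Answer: -520715984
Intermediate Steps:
(43946 + 22286)*(10532 - 18394) = 66232*(-7862) = -520715984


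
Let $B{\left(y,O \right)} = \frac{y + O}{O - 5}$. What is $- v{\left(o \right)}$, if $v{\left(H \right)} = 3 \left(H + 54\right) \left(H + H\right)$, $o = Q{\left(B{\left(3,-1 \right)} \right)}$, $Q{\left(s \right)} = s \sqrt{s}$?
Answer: $\frac{2}{9} + 36 i \sqrt{3} \approx 0.22222 + 62.354 i$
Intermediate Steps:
$B{\left(y,O \right)} = \frac{O + y}{-5 + O}$
$Q{\left(s \right)} = s^{\frac{3}{2}}$
$o = - \frac{i \sqrt{3}}{9}$ ($o = \left(\frac{-1 + 3}{-5 - 1}\right)^{\frac{3}{2}} = \left(\frac{1}{-6} \cdot 2\right)^{\frac{3}{2}} = \left(\left(- \frac{1}{6}\right) 2\right)^{\frac{3}{2}} = \left(- \frac{1}{3}\right)^{\frac{3}{2}} = - \frac{i \sqrt{3}}{9} \approx - 0.19245 i$)
$v{\left(H \right)} = 6 H \left(54 + H\right)$ ($v{\left(H \right)} = 3 \left(54 + H\right) 2 H = 3 \cdot 2 H \left(54 + H\right) = 6 H \left(54 + H\right)$)
$- v{\left(o \right)} = - 6 \left(- \frac{i \sqrt{3}}{9}\right) \left(54 - \frac{i \sqrt{3}}{9}\right) = - \frac{\left(-2\right) i \sqrt{3} \left(54 - \frac{i \sqrt{3}}{9}\right)}{3} = \frac{2 i \sqrt{3} \left(54 - \frac{i \sqrt{3}}{9}\right)}{3}$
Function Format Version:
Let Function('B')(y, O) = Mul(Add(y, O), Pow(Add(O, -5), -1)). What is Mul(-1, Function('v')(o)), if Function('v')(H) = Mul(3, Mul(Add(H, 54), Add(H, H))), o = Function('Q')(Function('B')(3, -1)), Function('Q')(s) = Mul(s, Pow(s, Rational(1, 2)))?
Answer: Add(Rational(2, 9), Mul(36, I, Pow(3, Rational(1, 2)))) ≈ Add(0.22222, Mul(62.354, I))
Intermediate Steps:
Function('B')(y, O) = Mul(Pow(Add(-5, O), -1), Add(O, y)) (Function('B')(y, O) = Mul(Add(O, y), Pow(Add(-5, O), -1)) = Mul(Pow(Add(-5, O), -1), Add(O, y)))
Function('Q')(s) = Pow(s, Rational(3, 2))
o = Mul(Rational(-1, 9), I, Pow(3, Rational(1, 2))) (o = Pow(Mul(Pow(Add(-5, -1), -1), Add(-1, 3)), Rational(3, 2)) = Pow(Mul(Pow(-6, -1), 2), Rational(3, 2)) = Pow(Mul(Rational(-1, 6), 2), Rational(3, 2)) = Pow(Rational(-1, 3), Rational(3, 2)) = Mul(Rational(-1, 9), I, Pow(3, Rational(1, 2))) ≈ Mul(-0.19245, I))
Function('v')(H) = Mul(6, H, Add(54, H)) (Function('v')(H) = Mul(3, Mul(Add(54, H), Mul(2, H))) = Mul(3, Mul(2, H, Add(54, H))) = Mul(6, H, Add(54, H)))
Mul(-1, Function('v')(o)) = Mul(-1, Mul(6, Mul(Rational(-1, 9), I, Pow(3, Rational(1, 2))), Add(54, Mul(Rational(-1, 9), I, Pow(3, Rational(1, 2)))))) = Mul(-1, Mul(Rational(-2, 3), I, Pow(3, Rational(1, 2)), Add(54, Mul(Rational(-1, 9), I, Pow(3, Rational(1, 2)))))) = Mul(Rational(2, 3), I, Pow(3, Rational(1, 2)), Add(54, Mul(Rational(-1, 9), I, Pow(3, Rational(1, 2)))))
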